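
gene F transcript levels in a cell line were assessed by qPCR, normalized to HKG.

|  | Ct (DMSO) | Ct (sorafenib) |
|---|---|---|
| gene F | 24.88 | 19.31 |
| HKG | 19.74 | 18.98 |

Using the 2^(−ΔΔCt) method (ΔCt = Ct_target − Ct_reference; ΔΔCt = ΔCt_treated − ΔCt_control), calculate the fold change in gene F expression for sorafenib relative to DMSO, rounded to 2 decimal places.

ΔCt(DMSO) = 24.880 − 19.740 = 5.140
ΔCt(sorafenib) = 19.310 − 18.980 = 0.330
ΔΔCt = 0.330 − 5.140 = -4.810
Fold change = 2^(−(-4.810)) = 2^4.810 = 28.051

28.05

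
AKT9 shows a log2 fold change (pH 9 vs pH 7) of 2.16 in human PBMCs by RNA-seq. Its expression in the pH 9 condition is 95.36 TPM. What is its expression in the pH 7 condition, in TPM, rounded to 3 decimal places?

Fold change = 2^(2.16) = 4.4691
pH 7 expression = 95.36 / 4.4691 = 21.337

21.337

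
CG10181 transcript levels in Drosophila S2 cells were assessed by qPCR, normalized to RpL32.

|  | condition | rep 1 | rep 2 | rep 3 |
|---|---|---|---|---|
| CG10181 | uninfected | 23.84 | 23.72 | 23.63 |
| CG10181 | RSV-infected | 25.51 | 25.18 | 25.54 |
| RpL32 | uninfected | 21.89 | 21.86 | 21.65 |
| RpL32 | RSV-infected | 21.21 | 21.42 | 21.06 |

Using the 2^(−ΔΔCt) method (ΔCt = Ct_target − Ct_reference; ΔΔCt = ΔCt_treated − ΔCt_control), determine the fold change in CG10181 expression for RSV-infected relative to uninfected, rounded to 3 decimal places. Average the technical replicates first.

Mean Ct: CG10181 uninfected 23.730; CG10181 RSV-infected 25.410; RpL32 uninfected 21.800; RpL32 RSV-infected 21.230
ΔCt(uninfected) = 23.730 − 21.800 = 1.930
ΔCt(RSV-infected) = 25.410 − 21.230 = 4.180
ΔΔCt = 4.180 − 1.930 = 2.250
Fold change = 2^(−2.250) = 0.2102

0.210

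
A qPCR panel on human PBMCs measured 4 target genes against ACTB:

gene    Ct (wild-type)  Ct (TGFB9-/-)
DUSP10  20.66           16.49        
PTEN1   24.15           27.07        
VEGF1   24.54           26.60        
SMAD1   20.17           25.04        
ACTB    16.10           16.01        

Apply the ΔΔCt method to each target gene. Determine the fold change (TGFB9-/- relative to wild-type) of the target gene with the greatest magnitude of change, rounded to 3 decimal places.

DUSP10: ΔΔCt = (16.49−16.01) − (20.66−16.10) = 0.48 − 4.56 = -4.08; fold change = 2^4.08 = 16.912
PTEN1: ΔΔCt = (27.07−16.01) − (24.15−16.10) = 11.06 − 8.05 = 3.01; fold change = 2^-3.01 = 0.124
VEGF1: ΔΔCt = (26.60−16.01) − (24.54−16.10) = 10.59 − 8.44 = 2.15; fold change = 2^-2.15 = 0.225
SMAD1: ΔΔCt = (25.04−16.01) − (20.17−16.10) = 9.03 − 4.07 = 4.96; fold change = 2^-4.96 = 0.032
SMAD1 has the largest |ΔΔCt| = 4.96.

0.032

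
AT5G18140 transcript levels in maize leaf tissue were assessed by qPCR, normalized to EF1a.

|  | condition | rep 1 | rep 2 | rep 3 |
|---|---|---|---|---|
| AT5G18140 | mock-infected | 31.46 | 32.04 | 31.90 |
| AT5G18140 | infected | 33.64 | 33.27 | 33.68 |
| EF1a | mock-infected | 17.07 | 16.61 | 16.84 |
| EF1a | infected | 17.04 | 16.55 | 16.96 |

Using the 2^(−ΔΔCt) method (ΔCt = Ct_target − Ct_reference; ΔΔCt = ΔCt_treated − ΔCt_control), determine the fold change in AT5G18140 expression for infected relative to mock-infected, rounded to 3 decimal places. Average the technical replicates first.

0.304

Mean Ct: AT5G18140 mock-infected 31.800; AT5G18140 infected 33.530; EF1a mock-infected 16.840; EF1a infected 16.850
ΔCt(mock-infected) = 31.800 − 16.840 = 14.960
ΔCt(infected) = 33.530 − 16.850 = 16.680
ΔΔCt = 16.680 − 14.960 = 1.720
Fold change = 2^(−1.720) = 0.3035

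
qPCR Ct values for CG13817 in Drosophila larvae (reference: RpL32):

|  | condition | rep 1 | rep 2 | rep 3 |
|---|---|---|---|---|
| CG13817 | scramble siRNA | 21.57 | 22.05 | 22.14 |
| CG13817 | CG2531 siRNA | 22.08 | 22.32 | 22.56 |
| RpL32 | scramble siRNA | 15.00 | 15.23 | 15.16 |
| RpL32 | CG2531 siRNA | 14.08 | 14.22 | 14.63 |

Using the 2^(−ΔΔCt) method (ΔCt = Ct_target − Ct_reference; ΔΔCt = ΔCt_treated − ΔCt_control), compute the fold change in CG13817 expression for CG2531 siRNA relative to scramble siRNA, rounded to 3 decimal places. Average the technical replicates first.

0.429

Mean Ct: CG13817 scramble siRNA 21.920; CG13817 CG2531 siRNA 22.320; RpL32 scramble siRNA 15.130; RpL32 CG2531 siRNA 14.310
ΔCt(scramble siRNA) = 21.920 − 15.130 = 6.790
ΔCt(CG2531 siRNA) = 22.320 − 14.310 = 8.010
ΔΔCt = 8.010 − 6.790 = 1.220
Fold change = 2^(−1.220) = 0.4293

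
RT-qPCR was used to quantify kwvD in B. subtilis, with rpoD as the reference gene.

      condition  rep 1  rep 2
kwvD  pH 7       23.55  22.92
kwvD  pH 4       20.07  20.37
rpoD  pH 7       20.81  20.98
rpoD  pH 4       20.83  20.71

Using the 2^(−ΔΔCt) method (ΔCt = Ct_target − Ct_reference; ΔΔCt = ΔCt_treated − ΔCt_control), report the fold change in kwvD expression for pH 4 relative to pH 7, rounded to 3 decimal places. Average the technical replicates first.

Mean Ct: kwvD pH 7 23.235; kwvD pH 4 20.220; rpoD pH 7 20.895; rpoD pH 4 20.770
ΔCt(pH 7) = 23.235 − 20.895 = 2.340
ΔCt(pH 4) = 20.220 − 20.770 = -0.550
ΔΔCt = -0.550 − 2.340 = -2.890
Fold change = 2^(−(-2.890)) = 2^2.890 = 7.4127

7.413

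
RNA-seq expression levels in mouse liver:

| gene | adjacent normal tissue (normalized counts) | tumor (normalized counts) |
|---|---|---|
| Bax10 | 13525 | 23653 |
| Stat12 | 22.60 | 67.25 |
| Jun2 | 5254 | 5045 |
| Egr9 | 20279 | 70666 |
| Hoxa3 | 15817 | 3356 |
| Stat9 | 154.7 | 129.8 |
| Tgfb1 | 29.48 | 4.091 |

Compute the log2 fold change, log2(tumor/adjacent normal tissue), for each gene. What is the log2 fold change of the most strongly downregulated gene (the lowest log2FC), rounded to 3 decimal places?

-2.849

log2(23653/13525) = 0.806  (Bax10)
log2(67.25/22.60) = 1.573  (Stat12)
log2(5045/5254) = -0.059  (Jun2)
log2(70666/20279) = 1.801  (Egr9)
log2(3356/15817) = -2.237  (Hoxa3)
log2(129.8/154.7) = -0.253  (Stat9)
log2(4.091/29.48) = -2.849  (Tgfb1)
Tgfb1 is most strongly downregulated.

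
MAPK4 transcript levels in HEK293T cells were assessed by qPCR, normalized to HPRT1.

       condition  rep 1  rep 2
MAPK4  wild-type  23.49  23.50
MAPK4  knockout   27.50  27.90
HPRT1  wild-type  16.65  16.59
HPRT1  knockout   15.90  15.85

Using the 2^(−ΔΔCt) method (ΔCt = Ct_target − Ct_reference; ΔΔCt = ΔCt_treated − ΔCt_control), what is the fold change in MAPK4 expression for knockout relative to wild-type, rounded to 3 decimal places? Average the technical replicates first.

0.032

Mean Ct: MAPK4 wild-type 23.495; MAPK4 knockout 27.700; HPRT1 wild-type 16.620; HPRT1 knockout 15.875
ΔCt(wild-type) = 23.495 − 16.620 = 6.875
ΔCt(knockout) = 27.700 − 15.875 = 11.825
ΔΔCt = 11.825 − 6.875 = 4.950
Fold change = 2^(−4.950) = 0.0324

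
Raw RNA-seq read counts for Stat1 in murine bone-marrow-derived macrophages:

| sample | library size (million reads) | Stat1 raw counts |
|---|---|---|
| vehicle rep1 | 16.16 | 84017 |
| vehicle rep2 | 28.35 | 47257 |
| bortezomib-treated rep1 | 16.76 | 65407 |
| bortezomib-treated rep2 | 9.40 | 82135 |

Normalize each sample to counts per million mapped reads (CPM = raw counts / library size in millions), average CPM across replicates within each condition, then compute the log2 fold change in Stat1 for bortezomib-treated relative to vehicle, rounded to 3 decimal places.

CPM(vehicle rep1) = 84017 / 16.16 = 5199.0718
CPM(vehicle rep2) = 47257 / 28.35 = 1666.9136
CPM(bortezomib-treated rep1) = 65407 / 16.76 = 3902.5656
CPM(bortezomib-treated rep2) = 82135 / 9.40 = 8737.7660
mean CPM(vehicle) = 3432.9927; mean CPM(bortezomib-treated) = 6320.1658
Fold change = 6320.1658 / 3432.9927 = 1.84101
log2(1.84101) = 0.8805

0.880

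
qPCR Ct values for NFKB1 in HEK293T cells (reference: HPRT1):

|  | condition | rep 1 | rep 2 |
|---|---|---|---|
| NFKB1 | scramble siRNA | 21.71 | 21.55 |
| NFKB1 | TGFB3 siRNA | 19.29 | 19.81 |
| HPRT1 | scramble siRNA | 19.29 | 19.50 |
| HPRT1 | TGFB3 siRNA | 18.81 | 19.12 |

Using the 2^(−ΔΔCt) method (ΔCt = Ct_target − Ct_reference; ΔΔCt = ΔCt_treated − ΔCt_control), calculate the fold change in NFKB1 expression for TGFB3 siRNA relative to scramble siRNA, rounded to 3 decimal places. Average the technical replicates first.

Mean Ct: NFKB1 scramble siRNA 21.630; NFKB1 TGFB3 siRNA 19.550; HPRT1 scramble siRNA 19.395; HPRT1 TGFB3 siRNA 18.965
ΔCt(scramble siRNA) = 21.630 − 19.395 = 2.235
ΔCt(TGFB3 siRNA) = 19.550 − 18.965 = 0.585
ΔΔCt = 0.585 − 2.235 = -1.650
Fold change = 2^(−(-1.650)) = 2^1.650 = 3.1383

3.138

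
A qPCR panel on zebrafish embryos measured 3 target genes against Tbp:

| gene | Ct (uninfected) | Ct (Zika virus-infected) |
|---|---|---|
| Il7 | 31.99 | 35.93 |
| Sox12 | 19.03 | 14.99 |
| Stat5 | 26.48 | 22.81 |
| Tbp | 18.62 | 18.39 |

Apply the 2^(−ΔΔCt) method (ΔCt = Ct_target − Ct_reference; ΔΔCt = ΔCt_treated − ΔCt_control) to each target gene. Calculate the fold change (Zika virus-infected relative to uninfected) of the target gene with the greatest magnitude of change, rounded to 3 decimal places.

0.056

Il7: ΔΔCt = (35.93−18.39) − (31.99−18.62) = 17.54 − 13.37 = 4.17; fold change = 2^-4.17 = 0.056
Sox12: ΔΔCt = (14.99−18.39) − (19.03−18.62) = -3.40 − 0.41 = -3.81; fold change = 2^3.81 = 14.026
Stat5: ΔΔCt = (22.81−18.39) − (26.48−18.62) = 4.42 − 7.86 = -3.44; fold change = 2^3.44 = 10.853
Il7 has the largest |ΔΔCt| = 4.17.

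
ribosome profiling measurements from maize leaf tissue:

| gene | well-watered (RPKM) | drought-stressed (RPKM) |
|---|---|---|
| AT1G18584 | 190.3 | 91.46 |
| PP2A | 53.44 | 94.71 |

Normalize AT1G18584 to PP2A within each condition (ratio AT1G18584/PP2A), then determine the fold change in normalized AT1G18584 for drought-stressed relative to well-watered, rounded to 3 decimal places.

0.271

AT1G18584/PP2A (well-watered) = 190.3 / 53.44 = 3.561
AT1G18584/PP2A (drought-stressed) = 91.46 / 94.71 = 0.96568
Fold change = 0.96568 / 3.561 = 0.2712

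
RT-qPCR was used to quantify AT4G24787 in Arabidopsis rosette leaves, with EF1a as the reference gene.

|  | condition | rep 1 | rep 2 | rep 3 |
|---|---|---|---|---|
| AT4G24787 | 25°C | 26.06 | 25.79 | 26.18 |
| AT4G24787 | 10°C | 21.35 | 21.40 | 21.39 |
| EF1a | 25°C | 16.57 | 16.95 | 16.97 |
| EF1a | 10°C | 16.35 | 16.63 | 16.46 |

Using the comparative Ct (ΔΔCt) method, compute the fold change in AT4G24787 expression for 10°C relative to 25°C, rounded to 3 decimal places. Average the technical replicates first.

19.427

Mean Ct: AT4G24787 25°C 26.010; AT4G24787 10°C 21.380; EF1a 25°C 16.830; EF1a 10°C 16.480
ΔCt(25°C) = 26.010 − 16.830 = 9.180
ΔCt(10°C) = 21.380 − 16.480 = 4.900
ΔΔCt = 4.900 − 9.180 = -4.280
Fold change = 2^(−(-4.280)) = 2^4.280 = 19.4271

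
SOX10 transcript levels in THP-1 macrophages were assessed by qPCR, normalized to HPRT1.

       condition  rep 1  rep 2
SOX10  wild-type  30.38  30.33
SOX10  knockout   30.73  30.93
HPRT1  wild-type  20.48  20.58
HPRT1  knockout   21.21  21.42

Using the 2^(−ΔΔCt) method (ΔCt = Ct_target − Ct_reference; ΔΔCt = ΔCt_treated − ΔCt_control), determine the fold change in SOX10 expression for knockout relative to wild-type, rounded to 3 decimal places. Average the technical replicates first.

1.240

Mean Ct: SOX10 wild-type 30.355; SOX10 knockout 30.830; HPRT1 wild-type 20.530; HPRT1 knockout 21.315
ΔCt(wild-type) = 30.355 − 20.530 = 9.825
ΔCt(knockout) = 30.830 − 21.315 = 9.515
ΔΔCt = 9.515 − 9.825 = -0.310
Fold change = 2^(−(-0.310)) = 2^0.310 = 1.2397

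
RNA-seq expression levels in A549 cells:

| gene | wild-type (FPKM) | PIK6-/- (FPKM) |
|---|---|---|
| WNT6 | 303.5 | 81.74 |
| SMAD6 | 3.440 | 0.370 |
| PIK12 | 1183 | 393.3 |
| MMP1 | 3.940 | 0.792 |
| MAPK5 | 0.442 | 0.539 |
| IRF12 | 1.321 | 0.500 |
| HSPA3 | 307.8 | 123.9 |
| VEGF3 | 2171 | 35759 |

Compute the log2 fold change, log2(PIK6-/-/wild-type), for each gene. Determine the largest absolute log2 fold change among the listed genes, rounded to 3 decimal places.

log2(81.74/303.5) = -1.893  (WNT6)
log2(0.370/3.440) = -3.217  (SMAD6)
log2(393.3/1183) = -1.589  (PIK12)
log2(0.792/3.940) = -2.315  (MMP1)
log2(0.539/0.442) = 0.286  (MAPK5)
log2(0.500/1.321) = -1.402  (IRF12)
log2(123.9/307.8) = -1.313  (HSPA3)
log2(35759/2171) = 4.042  (VEGF3)
The largest magnitude belongs to VEGF3.

4.042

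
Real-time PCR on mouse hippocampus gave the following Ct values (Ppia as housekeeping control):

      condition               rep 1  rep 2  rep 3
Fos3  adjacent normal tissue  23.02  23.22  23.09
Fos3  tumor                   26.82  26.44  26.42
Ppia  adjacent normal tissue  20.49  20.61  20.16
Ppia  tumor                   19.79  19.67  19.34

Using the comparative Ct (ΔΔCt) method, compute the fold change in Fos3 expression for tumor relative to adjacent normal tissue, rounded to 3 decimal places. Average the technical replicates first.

Mean Ct: Fos3 adjacent normal tissue 23.110; Fos3 tumor 26.560; Ppia adjacent normal tissue 20.420; Ppia tumor 19.600
ΔCt(adjacent normal tissue) = 23.110 − 20.420 = 2.690
ΔCt(tumor) = 26.560 − 19.600 = 6.960
ΔΔCt = 6.960 − 2.690 = 4.270
Fold change = 2^(−4.270) = 0.0518

0.052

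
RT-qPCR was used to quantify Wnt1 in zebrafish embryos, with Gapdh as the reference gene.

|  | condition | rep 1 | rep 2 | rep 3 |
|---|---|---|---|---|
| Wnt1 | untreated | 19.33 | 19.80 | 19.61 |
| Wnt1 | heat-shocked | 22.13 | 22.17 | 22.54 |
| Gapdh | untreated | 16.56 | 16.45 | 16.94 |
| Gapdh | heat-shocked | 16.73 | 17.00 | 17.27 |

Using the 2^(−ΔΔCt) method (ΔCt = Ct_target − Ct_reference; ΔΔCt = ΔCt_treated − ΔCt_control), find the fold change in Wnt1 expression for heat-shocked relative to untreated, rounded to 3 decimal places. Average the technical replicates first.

Mean Ct: Wnt1 untreated 19.580; Wnt1 heat-shocked 22.280; Gapdh untreated 16.650; Gapdh heat-shocked 17.000
ΔCt(untreated) = 19.580 − 16.650 = 2.930
ΔCt(heat-shocked) = 22.280 − 17.000 = 5.280
ΔΔCt = 5.280 − 2.930 = 2.350
Fold change = 2^(−2.350) = 0.1961

0.196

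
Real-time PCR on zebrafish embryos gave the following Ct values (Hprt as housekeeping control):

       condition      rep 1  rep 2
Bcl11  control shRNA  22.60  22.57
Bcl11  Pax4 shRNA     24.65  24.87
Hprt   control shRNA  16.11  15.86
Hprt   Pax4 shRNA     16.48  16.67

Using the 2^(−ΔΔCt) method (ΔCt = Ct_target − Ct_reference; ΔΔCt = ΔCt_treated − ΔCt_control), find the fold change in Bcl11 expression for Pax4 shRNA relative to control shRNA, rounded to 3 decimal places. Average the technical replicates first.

Mean Ct: Bcl11 control shRNA 22.585; Bcl11 Pax4 shRNA 24.760; Hprt control shRNA 15.985; Hprt Pax4 shRNA 16.575
ΔCt(control shRNA) = 22.585 − 15.985 = 6.600
ΔCt(Pax4 shRNA) = 24.760 − 16.575 = 8.185
ΔΔCt = 8.185 − 6.600 = 1.585
Fold change = 2^(−1.585) = 0.3333

0.333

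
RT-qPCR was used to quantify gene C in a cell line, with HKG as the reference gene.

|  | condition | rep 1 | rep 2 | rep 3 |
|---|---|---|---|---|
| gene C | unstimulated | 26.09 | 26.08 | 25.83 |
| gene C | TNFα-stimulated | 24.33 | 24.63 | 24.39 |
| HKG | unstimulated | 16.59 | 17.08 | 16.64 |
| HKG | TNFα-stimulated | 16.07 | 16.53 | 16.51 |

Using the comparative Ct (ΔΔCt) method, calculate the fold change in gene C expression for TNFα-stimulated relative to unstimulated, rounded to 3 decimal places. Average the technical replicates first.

2.219

Mean Ct: gene C unstimulated 26.000; gene C TNFα-stimulated 24.450; HKG unstimulated 16.770; HKG TNFα-stimulated 16.370
ΔCt(unstimulated) = 26.000 − 16.770 = 9.230
ΔCt(TNFα-stimulated) = 24.450 − 16.370 = 8.080
ΔΔCt = 8.080 − 9.230 = -1.150
Fold change = 2^(−(-1.150)) = 2^1.150 = 2.2191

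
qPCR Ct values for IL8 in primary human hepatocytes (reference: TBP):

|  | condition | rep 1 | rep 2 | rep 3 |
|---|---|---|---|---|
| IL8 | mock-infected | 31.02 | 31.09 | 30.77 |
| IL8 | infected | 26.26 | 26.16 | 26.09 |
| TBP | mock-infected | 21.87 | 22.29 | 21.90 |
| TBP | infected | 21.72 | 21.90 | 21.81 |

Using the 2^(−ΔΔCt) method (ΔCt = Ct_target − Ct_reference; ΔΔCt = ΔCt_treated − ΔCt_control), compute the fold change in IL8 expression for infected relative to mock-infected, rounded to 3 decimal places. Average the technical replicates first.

23.918

Mean Ct: IL8 mock-infected 30.960; IL8 infected 26.170; TBP mock-infected 22.020; TBP infected 21.810
ΔCt(mock-infected) = 30.960 − 22.020 = 8.940
ΔCt(infected) = 26.170 − 21.810 = 4.360
ΔΔCt = 4.360 − 8.940 = -4.580
Fold change = 2^(−(-4.580)) = 2^4.580 = 23.9176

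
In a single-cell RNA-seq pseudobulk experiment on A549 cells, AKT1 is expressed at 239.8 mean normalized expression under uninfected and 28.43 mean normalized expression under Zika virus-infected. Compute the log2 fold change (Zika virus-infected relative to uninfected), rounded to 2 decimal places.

Fold change = 28.43 / 239.8 = 0.1186
log2(0.1186) = -3.076

-3.08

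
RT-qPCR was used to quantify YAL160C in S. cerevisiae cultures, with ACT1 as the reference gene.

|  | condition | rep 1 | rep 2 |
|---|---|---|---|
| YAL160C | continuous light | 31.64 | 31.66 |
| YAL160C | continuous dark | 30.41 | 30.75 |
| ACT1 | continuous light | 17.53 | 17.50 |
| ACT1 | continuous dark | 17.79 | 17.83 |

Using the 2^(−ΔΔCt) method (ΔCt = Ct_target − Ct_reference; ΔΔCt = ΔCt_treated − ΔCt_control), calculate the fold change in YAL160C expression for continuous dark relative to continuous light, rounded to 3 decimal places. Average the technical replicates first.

Mean Ct: YAL160C continuous light 31.650; YAL160C continuous dark 30.580; ACT1 continuous light 17.515; ACT1 continuous dark 17.810
ΔCt(continuous light) = 31.650 − 17.515 = 14.135
ΔCt(continuous dark) = 30.580 − 17.810 = 12.770
ΔΔCt = 12.770 − 14.135 = -1.365
Fold change = 2^(−(-1.365)) = 2^1.365 = 2.5758

2.576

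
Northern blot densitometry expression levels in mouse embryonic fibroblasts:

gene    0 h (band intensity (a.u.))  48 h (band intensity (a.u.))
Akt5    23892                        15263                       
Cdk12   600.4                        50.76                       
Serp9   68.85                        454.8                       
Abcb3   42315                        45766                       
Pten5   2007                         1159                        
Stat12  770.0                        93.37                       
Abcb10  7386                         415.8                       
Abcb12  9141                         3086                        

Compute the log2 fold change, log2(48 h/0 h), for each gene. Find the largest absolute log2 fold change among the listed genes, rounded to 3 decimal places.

4.151

log2(15263/23892) = -0.646  (Akt5)
log2(50.76/600.4) = -3.564  (Cdk12)
log2(454.8/68.85) = 2.724  (Serp9)
log2(45766/42315) = 0.113  (Abcb3)
log2(1159/2007) = -0.792  (Pten5)
log2(93.37/770.0) = -3.044  (Stat12)
log2(415.8/7386) = -4.151  (Abcb10)
log2(3086/9141) = -1.567  (Abcb12)
The largest magnitude belongs to Abcb10.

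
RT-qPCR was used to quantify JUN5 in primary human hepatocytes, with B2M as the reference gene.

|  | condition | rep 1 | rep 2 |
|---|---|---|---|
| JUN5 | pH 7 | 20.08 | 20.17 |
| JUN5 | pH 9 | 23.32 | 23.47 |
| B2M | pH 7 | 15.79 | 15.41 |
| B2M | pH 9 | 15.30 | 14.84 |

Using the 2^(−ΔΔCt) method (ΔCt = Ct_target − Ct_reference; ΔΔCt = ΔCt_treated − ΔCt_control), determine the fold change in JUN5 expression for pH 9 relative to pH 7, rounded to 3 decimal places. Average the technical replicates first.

Mean Ct: JUN5 pH 7 20.125; JUN5 pH 9 23.395; B2M pH 7 15.600; B2M pH 9 15.070
ΔCt(pH 7) = 20.125 − 15.600 = 4.525
ΔCt(pH 9) = 23.395 − 15.070 = 8.325
ΔΔCt = 8.325 − 4.525 = 3.800
Fold change = 2^(−3.800) = 0.0718

0.072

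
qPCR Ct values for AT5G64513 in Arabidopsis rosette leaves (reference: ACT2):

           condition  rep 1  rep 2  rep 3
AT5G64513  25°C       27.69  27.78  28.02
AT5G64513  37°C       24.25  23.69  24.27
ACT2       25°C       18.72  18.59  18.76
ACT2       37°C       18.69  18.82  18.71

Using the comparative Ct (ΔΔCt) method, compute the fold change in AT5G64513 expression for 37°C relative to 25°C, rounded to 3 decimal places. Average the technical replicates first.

Mean Ct: AT5G64513 25°C 27.830; AT5G64513 37°C 24.070; ACT2 25°C 18.690; ACT2 37°C 18.740
ΔCt(25°C) = 27.830 − 18.690 = 9.140
ΔCt(37°C) = 24.070 − 18.740 = 5.330
ΔΔCt = 5.330 − 9.140 = -3.810
Fold change = 2^(−(-3.810)) = 2^3.810 = 14.0257

14.026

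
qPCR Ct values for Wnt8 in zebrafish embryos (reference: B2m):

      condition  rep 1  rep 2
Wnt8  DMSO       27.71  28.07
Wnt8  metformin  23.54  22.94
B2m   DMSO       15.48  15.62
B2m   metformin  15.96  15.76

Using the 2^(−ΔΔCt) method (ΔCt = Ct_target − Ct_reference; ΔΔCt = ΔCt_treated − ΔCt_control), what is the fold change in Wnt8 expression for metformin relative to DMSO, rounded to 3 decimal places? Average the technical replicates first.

Mean Ct: Wnt8 DMSO 27.890; Wnt8 metformin 23.240; B2m DMSO 15.550; B2m metformin 15.860
ΔCt(DMSO) = 27.890 − 15.550 = 12.340
ΔCt(metformin) = 23.240 − 15.860 = 7.380
ΔΔCt = 7.380 − 12.340 = -4.960
Fold change = 2^(−(-4.960)) = 2^4.960 = 31.1250

31.125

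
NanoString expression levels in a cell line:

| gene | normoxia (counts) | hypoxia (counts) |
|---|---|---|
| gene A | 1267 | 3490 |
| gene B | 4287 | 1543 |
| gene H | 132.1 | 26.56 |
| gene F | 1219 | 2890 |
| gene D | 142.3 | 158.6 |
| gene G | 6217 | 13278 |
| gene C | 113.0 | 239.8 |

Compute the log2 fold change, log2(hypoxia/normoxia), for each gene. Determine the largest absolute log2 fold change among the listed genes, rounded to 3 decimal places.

2.314

log2(3490/1267) = 1.462  (gene A)
log2(1543/4287) = -1.474  (gene B)
log2(26.56/132.1) = -2.314  (gene H)
log2(2890/1219) = 1.245  (gene F)
log2(158.6/142.3) = 0.156  (gene D)
log2(13278/6217) = 1.095  (gene G)
log2(239.8/113.0) = 1.086  (gene C)
The largest magnitude belongs to gene H.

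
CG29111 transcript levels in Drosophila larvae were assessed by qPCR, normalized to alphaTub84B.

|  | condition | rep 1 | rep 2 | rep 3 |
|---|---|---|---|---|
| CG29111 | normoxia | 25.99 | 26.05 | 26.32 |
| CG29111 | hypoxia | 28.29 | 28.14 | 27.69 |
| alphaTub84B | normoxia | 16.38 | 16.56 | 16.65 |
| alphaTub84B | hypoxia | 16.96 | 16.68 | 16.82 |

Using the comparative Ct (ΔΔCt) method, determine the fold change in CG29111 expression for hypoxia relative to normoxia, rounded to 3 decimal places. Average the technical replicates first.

0.323

Mean Ct: CG29111 normoxia 26.120; CG29111 hypoxia 28.040; alphaTub84B normoxia 16.530; alphaTub84B hypoxia 16.820
ΔCt(normoxia) = 26.120 − 16.530 = 9.590
ΔCt(hypoxia) = 28.040 − 16.820 = 11.220
ΔΔCt = 11.220 − 9.590 = 1.630
Fold change = 2^(−1.630) = 0.3231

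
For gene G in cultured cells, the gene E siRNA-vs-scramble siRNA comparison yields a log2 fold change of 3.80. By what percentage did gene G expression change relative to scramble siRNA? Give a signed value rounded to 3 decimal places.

1292.881%

Fold change = 2^(3.80) = 13.9288
Percent change = (FC − 1) × 100% = (13.9288 − 1) × 100 = 1292.881%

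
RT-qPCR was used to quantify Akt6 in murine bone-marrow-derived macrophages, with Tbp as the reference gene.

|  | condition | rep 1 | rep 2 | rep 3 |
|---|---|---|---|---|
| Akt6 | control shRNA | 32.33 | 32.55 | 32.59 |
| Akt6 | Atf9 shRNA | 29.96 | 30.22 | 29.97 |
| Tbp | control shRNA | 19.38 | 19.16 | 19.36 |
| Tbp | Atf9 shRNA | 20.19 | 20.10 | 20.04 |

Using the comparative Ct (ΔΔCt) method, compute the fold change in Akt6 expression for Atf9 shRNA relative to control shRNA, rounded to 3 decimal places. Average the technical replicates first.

9.514

Mean Ct: Akt6 control shRNA 32.490; Akt6 Atf9 shRNA 30.050; Tbp control shRNA 19.300; Tbp Atf9 shRNA 20.110
ΔCt(control shRNA) = 32.490 − 19.300 = 13.190
ΔCt(Atf9 shRNA) = 30.050 − 20.110 = 9.940
ΔΔCt = 9.940 − 13.190 = -3.250
Fold change = 2^(−(-3.250)) = 2^3.250 = 9.5137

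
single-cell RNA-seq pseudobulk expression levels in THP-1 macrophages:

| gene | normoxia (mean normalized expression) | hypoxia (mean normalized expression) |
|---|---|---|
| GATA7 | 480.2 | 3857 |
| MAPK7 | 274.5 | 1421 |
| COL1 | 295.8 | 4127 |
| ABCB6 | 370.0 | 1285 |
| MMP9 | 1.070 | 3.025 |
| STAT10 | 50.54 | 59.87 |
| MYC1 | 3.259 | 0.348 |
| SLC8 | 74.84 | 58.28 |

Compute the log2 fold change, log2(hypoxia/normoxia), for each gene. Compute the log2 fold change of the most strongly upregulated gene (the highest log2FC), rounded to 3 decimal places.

log2(3857/480.2) = 3.006  (GATA7)
log2(1421/274.5) = 2.372  (MAPK7)
log2(4127/295.8) = 3.802  (COL1)
log2(1285/370.0) = 1.796  (ABCB6)
log2(3.025/1.070) = 1.499  (MMP9)
log2(59.87/50.54) = 0.244  (STAT10)
log2(0.348/3.259) = -3.227  (MYC1)
log2(58.28/74.84) = -0.361  (SLC8)
COL1 is most strongly upregulated.

3.802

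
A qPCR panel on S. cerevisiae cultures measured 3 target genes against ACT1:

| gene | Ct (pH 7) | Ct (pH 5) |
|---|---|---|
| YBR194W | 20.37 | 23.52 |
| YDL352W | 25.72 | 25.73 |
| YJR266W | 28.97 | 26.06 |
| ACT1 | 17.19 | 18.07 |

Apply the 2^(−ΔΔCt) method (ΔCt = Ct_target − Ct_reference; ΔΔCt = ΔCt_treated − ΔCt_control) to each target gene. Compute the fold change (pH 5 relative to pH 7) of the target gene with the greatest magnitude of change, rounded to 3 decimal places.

13.833

YBR194W: ΔΔCt = (23.52−18.07) − (20.37−17.19) = 5.45 − 3.18 = 2.27; fold change = 2^-2.27 = 0.207
YDL352W: ΔΔCt = (25.73−18.07) − (25.72−17.19) = 7.66 − 8.53 = -0.87; fold change = 2^0.87 = 1.828
YJR266W: ΔΔCt = (26.06−18.07) − (28.97−17.19) = 7.99 − 11.78 = -3.79; fold change = 2^3.79 = 13.833
YJR266W has the largest |ΔΔCt| = 3.79.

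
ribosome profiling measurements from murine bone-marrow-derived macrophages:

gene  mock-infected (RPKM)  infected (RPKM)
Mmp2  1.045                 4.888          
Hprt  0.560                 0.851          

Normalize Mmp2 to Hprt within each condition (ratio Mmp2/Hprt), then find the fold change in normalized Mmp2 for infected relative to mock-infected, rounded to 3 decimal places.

3.078

Mmp2/Hprt (mock-infected) = 1.045 / 0.560 = 1.8661
Mmp2/Hprt (infected) = 4.888 / 0.851 = 5.7438
Fold change = 5.7438 / 1.8661 = 3.0780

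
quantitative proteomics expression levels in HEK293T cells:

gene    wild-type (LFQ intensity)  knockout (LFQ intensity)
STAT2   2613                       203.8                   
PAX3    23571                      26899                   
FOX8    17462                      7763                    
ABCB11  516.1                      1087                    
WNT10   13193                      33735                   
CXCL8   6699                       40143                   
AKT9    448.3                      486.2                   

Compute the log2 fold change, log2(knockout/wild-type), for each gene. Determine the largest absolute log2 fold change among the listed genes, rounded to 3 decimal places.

log2(203.8/2613) = -3.680  (STAT2)
log2(26899/23571) = 0.191  (PAX3)
log2(7763/17462) = -1.170  (FOX8)
log2(1087/516.1) = 1.075  (ABCB11)
log2(33735/13193) = 1.354  (WNT10)
log2(40143/6699) = 2.583  (CXCL8)
log2(486.2/448.3) = 0.117  (AKT9)
The largest magnitude belongs to STAT2.

3.680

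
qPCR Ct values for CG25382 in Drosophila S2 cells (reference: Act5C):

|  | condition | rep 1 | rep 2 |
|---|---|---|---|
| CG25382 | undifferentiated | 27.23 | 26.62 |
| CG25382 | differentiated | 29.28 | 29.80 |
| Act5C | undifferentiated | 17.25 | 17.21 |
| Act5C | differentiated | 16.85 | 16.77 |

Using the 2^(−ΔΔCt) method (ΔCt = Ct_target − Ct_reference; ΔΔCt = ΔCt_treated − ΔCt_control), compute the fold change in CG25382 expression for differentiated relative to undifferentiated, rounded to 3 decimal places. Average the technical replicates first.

0.122

Mean Ct: CG25382 undifferentiated 26.925; CG25382 differentiated 29.540; Act5C undifferentiated 17.230; Act5C differentiated 16.810
ΔCt(undifferentiated) = 26.925 − 17.230 = 9.695
ΔCt(differentiated) = 29.540 − 16.810 = 12.730
ΔΔCt = 12.730 − 9.695 = 3.035
Fold change = 2^(−3.035) = 0.1220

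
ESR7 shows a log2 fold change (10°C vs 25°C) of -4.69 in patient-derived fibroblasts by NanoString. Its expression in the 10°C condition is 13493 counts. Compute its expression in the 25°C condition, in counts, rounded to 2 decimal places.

Fold change = 2^(-4.69) = 0.0387
25°C expression = 13493 / 0.0387 = 348288.55

348288.55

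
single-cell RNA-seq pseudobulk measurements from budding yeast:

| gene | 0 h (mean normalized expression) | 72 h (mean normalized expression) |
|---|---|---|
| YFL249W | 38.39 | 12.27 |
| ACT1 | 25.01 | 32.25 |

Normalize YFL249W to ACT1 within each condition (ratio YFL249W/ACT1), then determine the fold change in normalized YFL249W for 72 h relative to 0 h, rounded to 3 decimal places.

YFL249W/ACT1 (0 h) = 38.39 / 25.01 = 1.535
YFL249W/ACT1 (72 h) = 12.27 / 32.25 = 0.38047
Fold change = 0.38047 / 1.535 = 0.2479

0.248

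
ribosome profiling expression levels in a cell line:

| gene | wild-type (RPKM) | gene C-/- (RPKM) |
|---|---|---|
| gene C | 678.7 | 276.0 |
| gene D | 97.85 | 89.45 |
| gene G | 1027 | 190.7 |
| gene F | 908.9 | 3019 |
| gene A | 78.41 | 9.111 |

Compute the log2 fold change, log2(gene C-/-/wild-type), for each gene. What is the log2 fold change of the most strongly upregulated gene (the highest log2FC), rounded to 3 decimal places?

log2(276.0/678.7) = -1.298  (gene C)
log2(89.45/97.85) = -0.129  (gene D)
log2(190.7/1027) = -2.429  (gene G)
log2(3019/908.9) = 1.732  (gene F)
log2(9.111/78.41) = -3.105  (gene A)
gene F is most strongly upregulated.

1.732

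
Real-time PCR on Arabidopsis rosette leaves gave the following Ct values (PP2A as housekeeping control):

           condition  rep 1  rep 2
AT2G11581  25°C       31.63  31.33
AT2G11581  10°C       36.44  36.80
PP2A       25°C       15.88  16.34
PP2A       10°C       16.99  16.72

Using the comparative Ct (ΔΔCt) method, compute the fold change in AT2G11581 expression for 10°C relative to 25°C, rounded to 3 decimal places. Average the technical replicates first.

Mean Ct: AT2G11581 25°C 31.480; AT2G11581 10°C 36.620; PP2A 25°C 16.110; PP2A 10°C 16.855
ΔCt(25°C) = 31.480 − 16.110 = 15.370
ΔCt(10°C) = 36.620 − 16.855 = 19.765
ΔΔCt = 19.765 − 15.370 = 4.395
Fold change = 2^(−4.395) = 0.0475

0.048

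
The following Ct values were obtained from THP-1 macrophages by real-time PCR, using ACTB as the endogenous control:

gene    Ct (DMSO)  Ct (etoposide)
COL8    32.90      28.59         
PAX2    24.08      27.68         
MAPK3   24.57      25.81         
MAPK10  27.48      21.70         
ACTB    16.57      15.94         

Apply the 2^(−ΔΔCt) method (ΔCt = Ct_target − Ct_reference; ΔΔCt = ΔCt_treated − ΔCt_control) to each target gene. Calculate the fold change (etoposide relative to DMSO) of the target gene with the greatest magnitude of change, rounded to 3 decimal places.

COL8: ΔΔCt = (28.59−15.94) − (32.90−16.57) = 12.65 − 16.33 = -3.68; fold change = 2^3.68 = 12.817
PAX2: ΔΔCt = (27.68−15.94) − (24.08−16.57) = 11.74 − 7.51 = 4.23; fold change = 2^-4.23 = 0.053
MAPK3: ΔΔCt = (25.81−15.94) − (24.57−16.57) = 9.87 − 8.00 = 1.87; fold change = 2^-1.87 = 0.274
MAPK10: ΔΔCt = (21.70−15.94) − (27.48−16.57) = 5.76 − 10.91 = -5.15; fold change = 2^5.15 = 35.506
MAPK10 has the largest |ΔΔCt| = 5.15.

35.506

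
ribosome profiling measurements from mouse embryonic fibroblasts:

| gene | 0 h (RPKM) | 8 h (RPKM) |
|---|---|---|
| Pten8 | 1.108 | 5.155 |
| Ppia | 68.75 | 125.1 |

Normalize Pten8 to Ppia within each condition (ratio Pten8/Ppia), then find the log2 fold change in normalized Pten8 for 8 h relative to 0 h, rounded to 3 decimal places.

Pten8/Ppia (0 h) = 1.108 / 68.75 = 0.016116
Pten8/Ppia (8 h) = 5.155 / 125.1 = 0.041207
Fold change = 0.041207 / 0.016116 = 2.5568
log2(2.5568) = 1.3544

1.354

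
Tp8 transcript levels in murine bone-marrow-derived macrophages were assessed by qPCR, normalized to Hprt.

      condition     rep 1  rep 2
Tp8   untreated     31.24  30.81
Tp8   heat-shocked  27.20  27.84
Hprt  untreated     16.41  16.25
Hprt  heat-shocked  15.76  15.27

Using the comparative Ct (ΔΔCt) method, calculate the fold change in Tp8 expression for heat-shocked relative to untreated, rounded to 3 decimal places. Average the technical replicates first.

6.453

Mean Ct: Tp8 untreated 31.025; Tp8 heat-shocked 27.520; Hprt untreated 16.330; Hprt heat-shocked 15.515
ΔCt(untreated) = 31.025 − 16.330 = 14.695
ΔCt(heat-shocked) = 27.520 − 15.515 = 12.005
ΔΔCt = 12.005 − 14.695 = -2.690
Fold change = 2^(−(-2.690)) = 2^2.690 = 6.4531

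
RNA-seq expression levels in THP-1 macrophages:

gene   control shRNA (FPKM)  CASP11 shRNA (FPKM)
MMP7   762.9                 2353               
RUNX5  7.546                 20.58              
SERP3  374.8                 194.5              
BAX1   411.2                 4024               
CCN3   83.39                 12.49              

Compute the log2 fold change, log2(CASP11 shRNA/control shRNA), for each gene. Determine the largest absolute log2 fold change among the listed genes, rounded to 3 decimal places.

log2(2353/762.9) = 1.625  (MMP7)
log2(20.58/7.546) = 1.447  (RUNX5)
log2(194.5/374.8) = -0.946  (SERP3)
log2(4024/411.2) = 3.291  (BAX1)
log2(12.49/83.39) = -2.739  (CCN3)
The largest magnitude belongs to BAX1.

3.291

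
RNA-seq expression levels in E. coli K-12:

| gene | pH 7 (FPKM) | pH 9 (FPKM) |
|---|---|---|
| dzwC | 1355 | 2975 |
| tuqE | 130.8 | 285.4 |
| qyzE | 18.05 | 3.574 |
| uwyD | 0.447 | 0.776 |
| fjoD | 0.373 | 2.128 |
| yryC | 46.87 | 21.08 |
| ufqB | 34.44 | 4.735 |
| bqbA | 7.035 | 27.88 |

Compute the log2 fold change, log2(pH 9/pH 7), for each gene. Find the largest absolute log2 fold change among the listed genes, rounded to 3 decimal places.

2.863

log2(2975/1355) = 1.135  (dzwC)
log2(285.4/130.8) = 1.126  (tuqE)
log2(3.574/18.05) = -2.336  (qyzE)
log2(0.776/0.447) = 0.796  (uwyD)
log2(2.128/0.373) = 2.512  (fjoD)
log2(21.08/46.87) = -1.153  (yryC)
log2(4.735/34.44) = -2.863  (ufqB)
log2(27.88/7.035) = 1.987  (bqbA)
The largest magnitude belongs to ufqB.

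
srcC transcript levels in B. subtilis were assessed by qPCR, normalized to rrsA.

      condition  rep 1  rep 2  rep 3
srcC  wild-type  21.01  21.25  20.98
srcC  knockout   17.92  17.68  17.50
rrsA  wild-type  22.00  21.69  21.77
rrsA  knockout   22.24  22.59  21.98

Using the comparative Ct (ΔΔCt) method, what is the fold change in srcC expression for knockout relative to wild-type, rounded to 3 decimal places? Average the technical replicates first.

14.221

Mean Ct: srcC wild-type 21.080; srcC knockout 17.700; rrsA wild-type 21.820; rrsA knockout 22.270
ΔCt(wild-type) = 21.080 − 21.820 = -0.740
ΔCt(knockout) = 17.700 − 22.270 = -4.570
ΔΔCt = -4.570 − (-0.740) = -3.830
Fold change = 2^(−(-3.830)) = 2^3.830 = 14.2215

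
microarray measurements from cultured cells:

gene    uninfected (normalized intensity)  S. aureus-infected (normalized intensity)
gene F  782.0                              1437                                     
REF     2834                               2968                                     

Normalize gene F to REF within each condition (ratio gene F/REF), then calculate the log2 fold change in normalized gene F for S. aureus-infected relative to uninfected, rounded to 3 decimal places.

gene F/REF (uninfected) = 782.0 / 2834 = 0.27594
gene F/REF (S. aureus-infected) = 1437 / 2968 = 0.48416
Fold change = 0.48416 / 0.27594 = 1.7546
log2(1.7546) = 0.8112

0.811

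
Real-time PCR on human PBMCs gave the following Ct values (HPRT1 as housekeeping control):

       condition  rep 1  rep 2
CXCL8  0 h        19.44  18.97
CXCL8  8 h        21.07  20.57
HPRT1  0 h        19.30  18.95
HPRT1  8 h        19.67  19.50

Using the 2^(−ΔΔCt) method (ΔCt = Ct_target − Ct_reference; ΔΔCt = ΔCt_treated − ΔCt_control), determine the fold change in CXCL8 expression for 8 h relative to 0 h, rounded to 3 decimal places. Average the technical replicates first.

0.449

Mean Ct: CXCL8 0 h 19.205; CXCL8 8 h 20.820; HPRT1 0 h 19.125; HPRT1 8 h 19.585
ΔCt(0 h) = 19.205 − 19.125 = 0.080
ΔCt(8 h) = 20.820 − 19.585 = 1.235
ΔΔCt = 1.235 − 0.080 = 1.155
Fold change = 2^(−1.155) = 0.4491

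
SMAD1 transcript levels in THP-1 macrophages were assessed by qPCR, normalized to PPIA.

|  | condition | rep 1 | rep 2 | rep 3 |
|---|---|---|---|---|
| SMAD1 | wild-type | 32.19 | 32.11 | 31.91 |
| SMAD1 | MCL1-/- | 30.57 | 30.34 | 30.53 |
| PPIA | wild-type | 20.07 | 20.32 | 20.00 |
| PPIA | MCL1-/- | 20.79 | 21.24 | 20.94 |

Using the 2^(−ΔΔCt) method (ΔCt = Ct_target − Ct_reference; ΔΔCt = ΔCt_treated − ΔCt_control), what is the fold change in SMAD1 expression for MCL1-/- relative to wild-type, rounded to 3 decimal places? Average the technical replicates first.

5.464

Mean Ct: SMAD1 wild-type 32.070; SMAD1 MCL1-/- 30.480; PPIA wild-type 20.130; PPIA MCL1-/- 20.990
ΔCt(wild-type) = 32.070 − 20.130 = 11.940
ΔCt(MCL1-/-) = 30.480 − 20.990 = 9.490
ΔΔCt = 9.490 − 11.940 = -2.450
Fold change = 2^(−(-2.450)) = 2^2.450 = 5.4642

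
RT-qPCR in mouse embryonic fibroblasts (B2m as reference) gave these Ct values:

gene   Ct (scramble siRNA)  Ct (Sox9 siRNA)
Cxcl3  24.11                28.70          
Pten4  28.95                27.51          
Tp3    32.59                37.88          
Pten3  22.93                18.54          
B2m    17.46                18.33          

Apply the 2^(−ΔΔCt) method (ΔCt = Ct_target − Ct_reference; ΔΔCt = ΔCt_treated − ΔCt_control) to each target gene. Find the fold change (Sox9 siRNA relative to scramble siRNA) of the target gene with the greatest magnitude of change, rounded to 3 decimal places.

Cxcl3: ΔΔCt = (28.70−18.33) − (24.11−17.46) = 10.37 − 6.65 = 3.72; fold change = 2^-3.72 = 0.076
Pten4: ΔΔCt = (27.51−18.33) − (28.95−17.46) = 9.18 − 11.49 = -2.31; fold change = 2^2.31 = 4.959
Tp3: ΔΔCt = (37.88−18.33) − (32.59−17.46) = 19.55 − 15.13 = 4.42; fold change = 2^-4.42 = 0.047
Pten3: ΔΔCt = (18.54−18.33) − (22.93−17.46) = 0.21 − 5.47 = -5.26; fold change = 2^5.26 = 38.319
Pten3 has the largest |ΔΔCt| = 5.26.

38.319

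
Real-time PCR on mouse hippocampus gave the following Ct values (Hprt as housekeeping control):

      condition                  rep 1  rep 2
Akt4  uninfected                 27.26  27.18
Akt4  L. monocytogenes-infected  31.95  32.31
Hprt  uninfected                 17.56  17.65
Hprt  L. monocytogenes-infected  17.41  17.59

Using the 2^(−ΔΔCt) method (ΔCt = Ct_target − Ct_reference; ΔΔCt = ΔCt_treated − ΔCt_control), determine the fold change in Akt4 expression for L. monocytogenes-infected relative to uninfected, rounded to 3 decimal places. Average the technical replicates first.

Mean Ct: Akt4 uninfected 27.220; Akt4 L. monocytogenes-infected 32.130; Hprt uninfected 17.605; Hprt L. monocytogenes-infected 17.500
ΔCt(uninfected) = 27.220 − 17.605 = 9.615
ΔCt(L. monocytogenes-infected) = 32.130 − 17.500 = 14.630
ΔΔCt = 14.630 − 9.615 = 5.015
Fold change = 2^(−5.015) = 0.0309

0.031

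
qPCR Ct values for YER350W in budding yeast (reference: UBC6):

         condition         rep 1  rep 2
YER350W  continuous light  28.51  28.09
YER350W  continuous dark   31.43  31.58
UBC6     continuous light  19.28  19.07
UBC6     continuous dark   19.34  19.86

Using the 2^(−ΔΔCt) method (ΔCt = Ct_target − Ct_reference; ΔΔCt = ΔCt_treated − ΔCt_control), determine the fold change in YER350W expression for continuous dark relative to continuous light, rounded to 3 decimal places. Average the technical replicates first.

Mean Ct: YER350W continuous light 28.300; YER350W continuous dark 31.505; UBC6 continuous light 19.175; UBC6 continuous dark 19.600
ΔCt(continuous light) = 28.300 − 19.175 = 9.125
ΔCt(continuous dark) = 31.505 − 19.600 = 11.905
ΔΔCt = 11.905 − 9.125 = 2.780
Fold change = 2^(−2.780) = 0.1456

0.146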